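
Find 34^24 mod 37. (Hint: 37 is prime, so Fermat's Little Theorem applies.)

Step 1: Since 37 is prime, by Fermat's Little Theorem: 34^36 = 1 (mod 37).
Step 2: Reduce exponent: 24 mod 36 = 24.
Step 3: So 34^24 = 34^24 (mod 37).
Step 4: 34^24 mod 37 = 26.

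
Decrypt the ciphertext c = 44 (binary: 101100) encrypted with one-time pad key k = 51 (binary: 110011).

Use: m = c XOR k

Step 1: XOR ciphertext with key:
  Ciphertext: 101100
  Key:        110011
  XOR:        011111
Step 2: Plaintext = 011111 = 31 in decimal.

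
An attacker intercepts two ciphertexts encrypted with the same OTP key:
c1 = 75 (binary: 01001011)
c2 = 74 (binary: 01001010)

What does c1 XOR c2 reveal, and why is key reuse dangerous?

Step 1: c1 XOR c2 = (m1 XOR k) XOR (m2 XOR k).
Step 2: By XOR associativity/commutativity: = m1 XOR m2 XOR k XOR k = m1 XOR m2.
Step 3: 01001011 XOR 01001010 = 00000001 = 1.
Step 4: The key cancels out! An attacker learns m1 XOR m2 = 1, revealing the relationship between plaintexts.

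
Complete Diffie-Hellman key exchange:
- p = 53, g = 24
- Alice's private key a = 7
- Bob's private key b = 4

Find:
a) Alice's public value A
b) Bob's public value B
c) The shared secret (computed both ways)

Step 1: A = g^a mod p = 24^7 mod 53 = 36.
Step 2: B = g^b mod p = 24^4 mod 53 = 49.
Step 3: Alice computes s = B^a mod p = 49^7 mod 53 = 46.
Step 4: Bob computes s = A^b mod p = 36^4 mod 53 = 46.
Both sides agree: shared secret = 46.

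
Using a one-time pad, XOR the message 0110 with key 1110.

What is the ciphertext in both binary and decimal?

Step 1: Write out the XOR operation bit by bit:
  Message: 0110
  Key:     1110
  XOR:     1000
Step 2: Convert to decimal: 1000 = 8.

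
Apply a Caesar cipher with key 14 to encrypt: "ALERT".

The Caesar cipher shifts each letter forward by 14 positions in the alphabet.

Step 1: For each letter, shift forward by 14 positions (mod 26).
  A (position 0) -> position (0+14) mod 26 = 14 -> O
  L (position 11) -> position (11+14) mod 26 = 25 -> Z
  E (position 4) -> position (4+14) mod 26 = 18 -> S
  R (position 17) -> position (17+14) mod 26 = 5 -> F
  T (position 19) -> position (19+14) mod 26 = 7 -> H
Result: OZSFH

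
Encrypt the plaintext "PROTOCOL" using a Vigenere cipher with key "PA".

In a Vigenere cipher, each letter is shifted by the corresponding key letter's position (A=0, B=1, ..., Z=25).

Step 1: Repeat key to match plaintext length:
  Plaintext: PROTOCOL
  Key:       PAPAPAPA
Step 2: Encrypt each letter:
  P(15) + P(15) = (15+15) mod 26 = 4 = E
  R(17) + A(0) = (17+0) mod 26 = 17 = R
  O(14) + P(15) = (14+15) mod 26 = 3 = D
  T(19) + A(0) = (19+0) mod 26 = 19 = T
  O(14) + P(15) = (14+15) mod 26 = 3 = D
  C(2) + A(0) = (2+0) mod 26 = 2 = C
  O(14) + P(15) = (14+15) mod 26 = 3 = D
  L(11) + A(0) = (11+0) mod 26 = 11 = L
Ciphertext: ERDTDCDL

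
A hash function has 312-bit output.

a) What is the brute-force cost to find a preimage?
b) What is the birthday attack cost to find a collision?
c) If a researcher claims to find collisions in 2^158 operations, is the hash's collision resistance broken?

Step 1: Preimage resistance requires brute-force of 2^312 operations.
Step 2: Collision resistance (birthday bound) = 2^(312/2) = 2^156.
Step 3: The claimed attack costs 2^158 operations.
Step 4: Since 2^158 >= 2^156, the claimed attack is no faster than the generic birthday attack, so this does not break collision resistance.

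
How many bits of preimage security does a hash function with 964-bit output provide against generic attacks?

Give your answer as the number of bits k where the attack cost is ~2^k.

Step 1: The hash has a 964-bit output.
Step 2: Preimage resistance means: given a digest h(x), it should be infeasible to find any input that hashes to it.
With a 964-bit output there are 2^964 possible digests, so a generic brute-force preimage search costs about 2^964 evaluations.
Step 3: Security level = 964 bits.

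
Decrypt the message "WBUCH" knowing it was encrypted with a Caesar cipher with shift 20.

Step 1: Reverse the shift by subtracting 20 from each letter position.
  W (position 22) -> position (22-20) mod 26 = 2 -> C
  B (position 1) -> position (1-20) mod 26 = 7 -> H
  U (position 20) -> position (20-20) mod 26 = 0 -> A
  C (position 2) -> position (2-20) mod 26 = 8 -> I
  H (position 7) -> position (7-20) mod 26 = 13 -> N
Decrypted message: CHAIN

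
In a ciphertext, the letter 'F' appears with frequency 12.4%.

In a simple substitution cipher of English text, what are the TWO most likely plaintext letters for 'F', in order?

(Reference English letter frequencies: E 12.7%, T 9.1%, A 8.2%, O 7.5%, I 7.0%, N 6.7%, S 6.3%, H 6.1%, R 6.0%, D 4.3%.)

Step 1: Observed frequency of 'F' is 12.4%.
Step 2: Compute distances to each reference frequency and sort:
  E (12.7%): difference = 0.3% <-- BEST
  T (9.1%): difference = 3.3% <-- RUNNER-UP
  A (8.2%): difference = 4.2%
  O (7.5%): difference = 4.9%
  I (7.0%): difference = 5.4%
Step 3: Most likely is 'E' (12.7%, diff 0.3%); second most likely is 'T' (9.1%, diff 3.3%).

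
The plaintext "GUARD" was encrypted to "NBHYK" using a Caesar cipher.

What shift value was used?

Step 1: Compare first letters: G (position 6) -> N (position 13).
Step 2: Shift = (13 - 6) mod 26 = 7.
The shift value is 7.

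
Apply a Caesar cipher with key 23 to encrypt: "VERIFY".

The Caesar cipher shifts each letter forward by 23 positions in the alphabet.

Step 1: For each letter, shift forward by 23 positions (mod 26).
  V (position 21) -> position (21+23) mod 26 = 18 -> S
  E (position 4) -> position (4+23) mod 26 = 1 -> B
  R (position 17) -> position (17+23) mod 26 = 14 -> O
  I (position 8) -> position (8+23) mod 26 = 5 -> F
  F (position 5) -> position (5+23) mod 26 = 2 -> C
  Y (position 24) -> position (24+23) mod 26 = 21 -> V
Result: SBOFCV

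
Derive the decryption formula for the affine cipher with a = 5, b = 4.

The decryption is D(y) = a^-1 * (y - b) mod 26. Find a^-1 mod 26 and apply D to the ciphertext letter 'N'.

Step 1: Find a^-1, the modular inverse of 5 mod 26.
Step 2: We need 5 * a^-1 = 1 (mod 26).
Step 3: 5 * 21 = 105 = 4 * 26 + 1, so a^-1 = 21.
Step 4: D(y) = 21(y - 4) mod 26.
Step 5: Apply to 'N' (y = 13): D(13) = 21 * (13 - 4) mod 26 = 21 * 9 mod 26 = 7 -> 'H'.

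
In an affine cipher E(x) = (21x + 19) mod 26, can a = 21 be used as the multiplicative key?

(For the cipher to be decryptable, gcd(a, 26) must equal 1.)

Step 1: Compute gcd(21, 26).
Step 2: gcd(21, 26) = 1.
Since gcd = 1, 21 is coprime with 26, so it is a valid key.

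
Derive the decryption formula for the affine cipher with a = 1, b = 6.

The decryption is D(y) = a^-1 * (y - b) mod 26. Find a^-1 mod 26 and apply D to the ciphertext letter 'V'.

Step 1: Find a^-1, the modular inverse of 1 mod 26.
Step 2: We need 1 * a^-1 = 1 (mod 26).
Step 3: 1 * 1 = 1 = 0 * 26 + 1, so a^-1 = 1.
Step 4: D(y) = 1(y - 6) mod 26.
Step 5: Apply to 'V' (y = 21): D(21) = 1 * (21 - 6) mod 26 = 1 * 15 mod 26 = 15 -> 'P'.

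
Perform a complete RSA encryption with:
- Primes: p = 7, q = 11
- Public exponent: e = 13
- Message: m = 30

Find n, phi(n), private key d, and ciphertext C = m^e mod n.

Step 1: n = 7 * 11 = 77.
Step 2: phi(n) = (7-1)(11-1) = 6 * 10 = 60.
Step 3: Find d = 13^(-1) mod 60 = 37.
  Verify: 13 * 37 = 481 = 1 (mod 60).
Step 4: C = 30^13 mod 77 = 72.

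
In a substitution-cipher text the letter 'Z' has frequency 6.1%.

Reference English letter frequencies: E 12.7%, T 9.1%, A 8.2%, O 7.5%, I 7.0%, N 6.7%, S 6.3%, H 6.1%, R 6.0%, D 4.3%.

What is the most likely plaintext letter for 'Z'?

Step 1: The observed frequency is 6.1%.
Step 2: Compare with English frequencies:
  E: 12.7% (difference: 6.6%)
  T: 9.1% (difference: 3.0%)
  A: 8.2% (difference: 2.1%)
  O: 7.5% (difference: 1.4%)
  I: 7.0% (difference: 0.9%)
  N: 6.7% (difference: 0.6%)
  S: 6.3% (difference: 0.2%)
  H: 6.1% (difference: 0.0%) <-- closest
  R: 6.0% (difference: 0.1%)
  D: 4.3% (difference: 1.8%)
Step 3: 'Z' most likely represents 'H' (frequency 6.1%).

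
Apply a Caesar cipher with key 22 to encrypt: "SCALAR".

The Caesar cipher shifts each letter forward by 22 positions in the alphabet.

Step 1: For each letter, shift forward by 22 positions (mod 26).
  S (position 18) -> position (18+22) mod 26 = 14 -> O
  C (position 2) -> position (2+22) mod 26 = 24 -> Y
  A (position 0) -> position (0+22) mod 26 = 22 -> W
  L (position 11) -> position (11+22) mod 26 = 7 -> H
  A (position 0) -> position (0+22) mod 26 = 22 -> W
  R (position 17) -> position (17+22) mod 26 = 13 -> N
Result: OYWHWN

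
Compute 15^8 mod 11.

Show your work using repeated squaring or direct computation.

Step 1: Compute 15^8 mod 11 step by step, reducing modulo 11 at each step.
  15^1 mod 11 = 4
  15^2 mod 11 = (4 * 15) mod 11 = 5
  15^3 mod 11 = (5 * 15) mod 11 = 9
  15^4 mod 11 = (9 * 15) mod 11 = 3
  15^5 mod 11 = (3 * 15) mod 11 = 1
  15^6 mod 11 = (1 * 15) mod 11 = 4
  15^7 mod 11 = (4 * 15) mod 11 = 5
  15^8 mod 11 = (5 * 15) mod 11 = 9
Step 2: Result = 9.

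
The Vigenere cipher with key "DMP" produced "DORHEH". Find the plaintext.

Step 1: Extend key: DMPDMP
Step 2: Decrypt each letter (c - k) mod 26:
  D(3) - D(3) = (3-3) mod 26 = 0 = A
  O(14) - M(12) = (14-12) mod 26 = 2 = C
  R(17) - P(15) = (17-15) mod 26 = 2 = C
  H(7) - D(3) = (7-3) mod 26 = 4 = E
  E(4) - M(12) = (4-12) mod 26 = 18 = S
  H(7) - P(15) = (7-15) mod 26 = 18 = S
Plaintext: ACCESS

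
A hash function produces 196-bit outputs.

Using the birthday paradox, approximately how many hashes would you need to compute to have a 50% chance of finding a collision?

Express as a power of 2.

Step 1: The birthday paradox gives collision probability ~50% after sqrt(2^n) = 2^(n/2) hashes.
Step 2: For 196-bit output: 2^(196/2) = 2^98.
Step 3: Approximately 2^98 hash computations needed.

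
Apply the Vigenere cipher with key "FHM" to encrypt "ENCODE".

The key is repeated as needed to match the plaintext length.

Step 1: Repeat key to match plaintext length:
  Plaintext: ENCODE
  Key:       FHMFHM
Step 2: Encrypt each letter:
  E(4) + F(5) = (4+5) mod 26 = 9 = J
  N(13) + H(7) = (13+7) mod 26 = 20 = U
  C(2) + M(12) = (2+12) mod 26 = 14 = O
  O(14) + F(5) = (14+5) mod 26 = 19 = T
  D(3) + H(7) = (3+7) mod 26 = 10 = K
  E(4) + M(12) = (4+12) mod 26 = 16 = Q
Ciphertext: JUOTKQ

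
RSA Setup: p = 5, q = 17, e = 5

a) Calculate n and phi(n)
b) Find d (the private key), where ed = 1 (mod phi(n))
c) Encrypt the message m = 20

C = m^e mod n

Step 1: n = 5 * 17 = 85.
Step 2: phi(n) = (5-1)(17-1) = 4 * 16 = 64.
Step 3: Find d = 5^(-1) mod 64 = 13.
  Verify: 5 * 13 = 65 = 1 (mod 64).
Step 4: C = 20^5 mod 85 = 5.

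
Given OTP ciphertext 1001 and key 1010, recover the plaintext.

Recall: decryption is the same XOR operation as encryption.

Step 1: XOR ciphertext with key:
  Ciphertext: 1001
  Key:        1010
  XOR:        0011
Step 2: Plaintext = 0011 = 3 in decimal.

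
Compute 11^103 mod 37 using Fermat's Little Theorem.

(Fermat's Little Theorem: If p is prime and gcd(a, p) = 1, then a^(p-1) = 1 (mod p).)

Step 1: Since 37 is prime, by Fermat's Little Theorem: 11^36 = 1 (mod 37).
Step 2: Reduce exponent: 103 mod 36 = 31.
Step 3: So 11^103 = 11^31 (mod 37).
Step 4: 11^31 mod 37 = 11.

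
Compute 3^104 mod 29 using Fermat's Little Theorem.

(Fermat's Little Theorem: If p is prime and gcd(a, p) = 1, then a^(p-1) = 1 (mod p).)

Step 1: Since 29 is prime, by Fermat's Little Theorem: 3^28 = 1 (mod 29).
Step 2: Reduce exponent: 104 mod 28 = 20.
Step 3: So 3^104 = 3^20 (mod 29).
Step 4: 3^20 mod 29 = 25.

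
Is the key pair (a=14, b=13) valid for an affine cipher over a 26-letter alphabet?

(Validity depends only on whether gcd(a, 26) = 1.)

Step 1: Compute gcd(14, 26).
Step 2: gcd(14, 26) = 2.
Since gcd = 2 != 1, 14 shares a common factor with 26, so it cannot be used.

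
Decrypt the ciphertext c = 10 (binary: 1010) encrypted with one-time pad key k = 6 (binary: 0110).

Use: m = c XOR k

Step 1: XOR ciphertext with key:
  Ciphertext: 1010
  Key:        0110
  XOR:        1100
Step 2: Plaintext = 1100 = 12 in decimal.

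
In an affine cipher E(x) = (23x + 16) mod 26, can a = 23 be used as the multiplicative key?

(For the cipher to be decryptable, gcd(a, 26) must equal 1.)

Step 1: Compute gcd(23, 26).
Step 2: gcd(23, 26) = 1.
Since gcd = 1, 23 is coprime with 26, so it is a valid key.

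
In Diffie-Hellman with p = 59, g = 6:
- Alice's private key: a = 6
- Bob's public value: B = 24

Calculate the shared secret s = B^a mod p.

Step 1: s = B^a mod p = 24^6 mod 59.
  24^1 mod 59 = 24
  24^2 mod 59 = (24 * 24) mod 59 = 45
  24^3 mod 59 = (45 * 24) mod 59 = 18
  24^4 mod 59 = (18 * 24) mod 59 = 19
  24^5 mod 59 = (19 * 24) mod 59 = 43
  24^6 mod 59 = (43 * 24) mod 59 = 29
Result: shared secret = 29.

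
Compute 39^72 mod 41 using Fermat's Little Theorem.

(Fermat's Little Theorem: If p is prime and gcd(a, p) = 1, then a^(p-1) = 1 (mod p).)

Step 1: Since 41 is prime, by Fermat's Little Theorem: 39^40 = 1 (mod 41).
Step 2: Reduce exponent: 72 mod 40 = 32.
Step 3: So 39^72 = 39^32 (mod 41).
Step 4: 39^32 mod 41 = 37.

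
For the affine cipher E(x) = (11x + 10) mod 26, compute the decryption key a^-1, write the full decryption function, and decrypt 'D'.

Step 1: Find a^-1, the modular inverse of 11 mod 26.
Step 2: We need 11 * a^-1 = 1 (mod 26).
Step 3: 11 * 19 = 209 = 8 * 26 + 1, so a^-1 = 19.
Step 4: D(y) = 19(y - 10) mod 26.
Step 5: Apply to 'D' (y = 3): D(3) = 19 * (3 - 10) mod 26 = 19 * -7 mod 26 = 23 -> 'X'.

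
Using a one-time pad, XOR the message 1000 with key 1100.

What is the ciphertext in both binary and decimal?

Step 1: Write out the XOR operation bit by bit:
  Message: 1000
  Key:     1100
  XOR:     0100
Step 2: Convert to decimal: 0100 = 4.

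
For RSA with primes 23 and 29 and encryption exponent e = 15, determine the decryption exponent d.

Step 1: n = 23 * 29 = 667.
Step 2: phi(n) = 22 * 28 = 616.
Step 3: Find d such that 15 * d = 1 (mod 616).
Step 4: d = 15^(-1) mod 616 = 575.
Verification: 15 * 575 = 8625 = 14 * 616 + 1.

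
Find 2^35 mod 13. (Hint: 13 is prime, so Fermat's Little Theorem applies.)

Step 1: Since 13 is prime, by Fermat's Little Theorem: 2^12 = 1 (mod 13).
Step 2: Reduce exponent: 35 mod 12 = 11.
Step 3: So 2^35 = 2^11 (mod 13).
Step 4: 2^11 mod 13 = 7.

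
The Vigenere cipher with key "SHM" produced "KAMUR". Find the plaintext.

Step 1: Extend key: SHMSH
Step 2: Decrypt each letter (c - k) mod 26:
  K(10) - S(18) = (10-18) mod 26 = 18 = S
  A(0) - H(7) = (0-7) mod 26 = 19 = T
  M(12) - M(12) = (12-12) mod 26 = 0 = A
  U(20) - S(18) = (20-18) mod 26 = 2 = C
  R(17) - H(7) = (17-7) mod 26 = 10 = K
Plaintext: STACK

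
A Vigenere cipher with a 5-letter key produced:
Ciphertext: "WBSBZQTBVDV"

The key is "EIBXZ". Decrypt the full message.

Step 1: Key 'EIBXZ' has length 5. Extended key: EIBXZEIBXZE
Step 2: Decrypt each position:
  W(22) - E(4) = 18 = S
  B(1) - I(8) = 19 = T
  S(18) - B(1) = 17 = R
  B(1) - X(23) = 4 = E
  Z(25) - Z(25) = 0 = A
  Q(16) - E(4) = 12 = M
  T(19) - I(8) = 11 = L
  B(1) - B(1) = 0 = A
  V(21) - X(23) = 24 = Y
  D(3) - Z(25) = 4 = E
  V(21) - E(4) = 17 = R
Plaintext: STREAMLAYER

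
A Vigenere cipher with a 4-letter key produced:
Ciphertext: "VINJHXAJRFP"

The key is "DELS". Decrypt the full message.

Step 1: Key 'DELS' has length 4. Extended key: DELSDELSDEL
Step 2: Decrypt each position:
  V(21) - D(3) = 18 = S
  I(8) - E(4) = 4 = E
  N(13) - L(11) = 2 = C
  J(9) - S(18) = 17 = R
  H(7) - D(3) = 4 = E
  X(23) - E(4) = 19 = T
  A(0) - L(11) = 15 = P
  J(9) - S(18) = 17 = R
  R(17) - D(3) = 14 = O
  F(5) - E(4) = 1 = B
  P(15) - L(11) = 4 = E
Plaintext: SECRETPROBE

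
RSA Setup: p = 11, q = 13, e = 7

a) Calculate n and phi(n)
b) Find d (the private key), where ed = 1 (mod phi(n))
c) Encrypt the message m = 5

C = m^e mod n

Step 1: n = 11 * 13 = 143.
Step 2: phi(n) = (11-1)(13-1) = 10 * 12 = 120.
Step 3: Find d = 7^(-1) mod 120 = 103.
  Verify: 7 * 103 = 721 = 1 (mod 120).
Step 4: C = 5^7 mod 143 = 47.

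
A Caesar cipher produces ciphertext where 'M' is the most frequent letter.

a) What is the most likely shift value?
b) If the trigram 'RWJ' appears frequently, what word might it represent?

Step 1: In English, 'E' is the most frequent letter (12.7%).
Step 2: The most frequent ciphertext letter is 'M' (position 12).
Step 3: Shift = (12 - 4) mod 26 = 8.
Step 4: Decrypt 'RWJ' by shifting back 8:
  R -> J
  W -> O
  J -> B
Step 5: 'RWJ' decrypts to 'JOB'.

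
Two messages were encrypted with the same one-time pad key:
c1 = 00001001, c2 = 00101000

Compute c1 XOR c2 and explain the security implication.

Step 1: c1 XOR c2 = (m1 XOR k) XOR (m2 XOR k).
Step 2: By XOR associativity/commutativity: = m1 XOR m2 XOR k XOR k = m1 XOR m2.
Step 3: 00001001 XOR 00101000 = 00100001 = 33.
Step 4: The key cancels out! An attacker learns m1 XOR m2 = 33, revealing the relationship between plaintexts.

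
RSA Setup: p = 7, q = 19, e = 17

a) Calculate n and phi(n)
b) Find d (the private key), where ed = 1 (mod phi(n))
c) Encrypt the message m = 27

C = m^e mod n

Step 1: n = 7 * 19 = 133.
Step 2: phi(n) = (7-1)(19-1) = 6 * 18 = 108.
Step 3: Find d = 17^(-1) mod 108 = 89.
  Verify: 17 * 89 = 1513 = 1 (mod 108).
Step 4: C = 27^17 mod 133 = 69.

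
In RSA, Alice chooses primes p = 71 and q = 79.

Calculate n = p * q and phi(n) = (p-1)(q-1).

Step 1: n = p * q = 71 * 79 = 5609.
Step 2: phi(n) = (p-1)(q-1) = 70 * 78 = 5460.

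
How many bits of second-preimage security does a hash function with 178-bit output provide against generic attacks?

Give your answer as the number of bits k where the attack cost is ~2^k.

Step 1: The hash has a 178-bit output.
Step 2: Second-preimage resistance means: given a specific input x, it should be infeasible to find a different y with h(y) = h(x).
With a 178-bit output, a generic search for a second preimage costs about 2^178 evaluations (each trial matches the fixed target with probability 2^-178).
Step 3: Security level = 178 bits.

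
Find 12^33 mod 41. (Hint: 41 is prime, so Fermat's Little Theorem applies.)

Step 1: Since 41 is prime, by Fermat's Little Theorem: 12^40 = 1 (mod 41).
Step 2: Reduce exponent: 33 mod 40 = 33.
Step 3: So 12^33 = 12^33 (mod 41).
Step 4: 12^33 mod 41 = 28.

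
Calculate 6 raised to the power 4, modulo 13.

Step 1: Compute 6^4 mod 13 step by step, reducing modulo 13 at each step.
  6^1 mod 13 = 6
  6^2 mod 13 = (6 * 6) mod 13 = 10
  6^3 mod 13 = (10 * 6) mod 13 = 8
  6^4 mod 13 = (8 * 6) mod 13 = 9
Step 2: Result = 9.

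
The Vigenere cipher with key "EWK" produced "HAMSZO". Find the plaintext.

Step 1: Extend key: EWKEWK
Step 2: Decrypt each letter (c - k) mod 26:
  H(7) - E(4) = (7-4) mod 26 = 3 = D
  A(0) - W(22) = (0-22) mod 26 = 4 = E
  M(12) - K(10) = (12-10) mod 26 = 2 = C
  S(18) - E(4) = (18-4) mod 26 = 14 = O
  Z(25) - W(22) = (25-22) mod 26 = 3 = D
  O(14) - K(10) = (14-10) mod 26 = 4 = E
Plaintext: DECODE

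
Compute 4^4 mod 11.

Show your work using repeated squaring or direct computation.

Step 1: Compute 4^4 mod 11 step by step, reducing modulo 11 at each step.
  4^1 mod 11 = 4
  4^2 mod 11 = (4 * 4) mod 11 = 5
  4^3 mod 11 = (5 * 4) mod 11 = 9
  4^4 mod 11 = (9 * 4) mod 11 = 3
Step 2: Result = 3.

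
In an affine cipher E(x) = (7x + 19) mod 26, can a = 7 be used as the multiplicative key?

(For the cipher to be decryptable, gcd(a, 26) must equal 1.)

Step 1: Compute gcd(7, 26).
Step 2: gcd(7, 26) = 1.
Since gcd = 1, 7 is coprime with 26, so it is a valid key.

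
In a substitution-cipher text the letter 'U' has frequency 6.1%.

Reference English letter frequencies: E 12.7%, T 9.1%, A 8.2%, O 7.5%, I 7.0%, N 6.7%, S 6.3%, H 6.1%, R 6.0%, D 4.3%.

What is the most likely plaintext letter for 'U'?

Step 1: The observed frequency is 6.1%.
Step 2: Compare with English frequencies:
  E: 12.7% (difference: 6.6%)
  T: 9.1% (difference: 3.0%)
  A: 8.2% (difference: 2.1%)
  O: 7.5% (difference: 1.4%)
  I: 7.0% (difference: 0.9%)
  N: 6.7% (difference: 0.6%)
  S: 6.3% (difference: 0.2%)
  H: 6.1% (difference: 0.0%) <-- closest
  R: 6.0% (difference: 0.1%)
  D: 4.3% (difference: 1.8%)
Step 3: 'U' most likely represents 'H' (frequency 6.1%).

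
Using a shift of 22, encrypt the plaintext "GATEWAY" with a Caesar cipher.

Step 1: For each letter, shift forward by 22 positions (mod 26).
  G (position 6) -> position (6+22) mod 26 = 2 -> C
  A (position 0) -> position (0+22) mod 26 = 22 -> W
  T (position 19) -> position (19+22) mod 26 = 15 -> P
  E (position 4) -> position (4+22) mod 26 = 0 -> A
  W (position 22) -> position (22+22) mod 26 = 18 -> S
  A (position 0) -> position (0+22) mod 26 = 22 -> W
  Y (position 24) -> position (24+22) mod 26 = 20 -> U
Result: CWPASWU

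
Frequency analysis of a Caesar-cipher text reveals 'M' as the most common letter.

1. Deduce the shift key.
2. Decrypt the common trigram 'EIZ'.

Step 1: In English, 'E' is the most frequent letter (12.7%).
Step 2: The most frequent ciphertext letter is 'M' (position 12).
Step 3: Shift = (12 - 4) mod 26 = 8.
Step 4: Decrypt 'EIZ' by shifting back 8:
  E -> W
  I -> A
  Z -> R
Step 5: 'EIZ' decrypts to 'WAR'.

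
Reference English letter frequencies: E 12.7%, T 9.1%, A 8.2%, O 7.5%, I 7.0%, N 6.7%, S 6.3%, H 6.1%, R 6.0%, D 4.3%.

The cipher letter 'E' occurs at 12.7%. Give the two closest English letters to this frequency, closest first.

Step 1: Observed frequency of 'E' is 12.7%.
Step 2: Compute distances to each reference frequency and sort:
  E (12.7%): difference = 0.0% <-- BEST
  T (9.1%): difference = 3.6% <-- RUNNER-UP
  A (8.2%): difference = 4.5%
  O (7.5%): difference = 5.2%
  I (7.0%): difference = 5.7%
Step 3: Most likely is 'E' (12.7%, diff 0.0%); second most likely is 'T' (9.1%, diff 3.6%).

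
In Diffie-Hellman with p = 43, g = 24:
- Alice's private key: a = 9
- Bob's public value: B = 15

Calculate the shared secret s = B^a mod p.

Step 1: s = B^a mod p = 15^9 mod 43.
  15^1 mod 43 = 15
  15^2 mod 43 = (15 * 15) mod 43 = 10
  15^3 mod 43 = (10 * 15) mod 43 = 21
  15^4 mod 43 = (21 * 15) mod 43 = 14
  15^5 mod 43 = (14 * 15) mod 43 = 38
  15^6 mod 43 = (38 * 15) mod 43 = 11
  15^7 mod 43 = (11 * 15) mod 43 = 36
  15^8 mod 43 = (36 * 15) mod 43 = 24
  15^9 mod 43 = (24 * 15) mod 43 = 16
Result: shared secret = 16.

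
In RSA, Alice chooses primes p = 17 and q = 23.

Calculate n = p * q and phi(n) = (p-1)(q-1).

Step 1: n = p * q = 17 * 23 = 391.
Step 2: phi(n) = (p-1)(q-1) = 16 * 22 = 352.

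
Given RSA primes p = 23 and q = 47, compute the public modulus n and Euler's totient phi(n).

Step 1: n = p * q = 23 * 47 = 1081.
Step 2: phi(n) = (p-1)(q-1) = 22 * 46 = 1012.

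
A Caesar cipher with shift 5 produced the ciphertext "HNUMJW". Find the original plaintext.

Step 1: Reverse the shift by subtracting 5 from each letter position.
  H (position 7) -> position (7-5) mod 26 = 2 -> C
  N (position 13) -> position (13-5) mod 26 = 8 -> I
  U (position 20) -> position (20-5) mod 26 = 15 -> P
  M (position 12) -> position (12-5) mod 26 = 7 -> H
  J (position 9) -> position (9-5) mod 26 = 4 -> E
  W (position 22) -> position (22-5) mod 26 = 17 -> R
Decrypted message: CIPHER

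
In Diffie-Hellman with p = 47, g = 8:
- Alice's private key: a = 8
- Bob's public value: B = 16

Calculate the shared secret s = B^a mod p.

Step 1: s = B^a mod p = 16^8 mod 47.
  16^1 mod 47 = 16
  16^2 mod 47 = (16 * 16) mod 47 = 21
  16^3 mod 47 = (21 * 16) mod 47 = 7
  16^4 mod 47 = (7 * 16) mod 47 = 18
  16^5 mod 47 = (18 * 16) mod 47 = 6
  16^6 mod 47 = (6 * 16) mod 47 = 2
  16^7 mod 47 = (2 * 16) mod 47 = 32
  16^8 mod 47 = (32 * 16) mod 47 = 42
Result: shared secret = 42.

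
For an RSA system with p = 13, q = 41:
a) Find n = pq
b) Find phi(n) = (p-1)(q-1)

Step 1: n = p * q = 13 * 41 = 533.
Step 2: phi(n) = (p-1)(q-1) = 12 * 40 = 480.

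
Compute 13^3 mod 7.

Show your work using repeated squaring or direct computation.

Step 1: Compute 13^3 mod 7 step by step, reducing modulo 7 at each step.
  13^1 mod 7 = 6
  13^2 mod 7 = (6 * 13) mod 7 = 1
  13^3 mod 7 = (1 * 13) mod 7 = 6
Step 2: Result = 6.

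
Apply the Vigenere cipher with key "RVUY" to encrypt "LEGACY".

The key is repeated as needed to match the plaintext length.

Step 1: Repeat key to match plaintext length:
  Plaintext: LEGACY
  Key:       RVUYRV
Step 2: Encrypt each letter:
  L(11) + R(17) = (11+17) mod 26 = 2 = C
  E(4) + V(21) = (4+21) mod 26 = 25 = Z
  G(6) + U(20) = (6+20) mod 26 = 0 = A
  A(0) + Y(24) = (0+24) mod 26 = 24 = Y
  C(2) + R(17) = (2+17) mod 26 = 19 = T
  Y(24) + V(21) = (24+21) mod 26 = 19 = T
Ciphertext: CZAYTT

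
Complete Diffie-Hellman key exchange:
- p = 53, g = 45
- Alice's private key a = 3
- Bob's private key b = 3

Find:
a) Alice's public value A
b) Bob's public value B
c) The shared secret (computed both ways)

Step 1: A = g^a mod p = 45^3 mod 53 = 18.
Step 2: B = g^b mod p = 45^3 mod 53 = 18.
Step 3: Alice computes s = B^a mod p = 18^3 mod 53 = 2.
Step 4: Bob computes s = A^b mod p = 18^3 mod 53 = 2.
Both sides agree: shared secret = 2.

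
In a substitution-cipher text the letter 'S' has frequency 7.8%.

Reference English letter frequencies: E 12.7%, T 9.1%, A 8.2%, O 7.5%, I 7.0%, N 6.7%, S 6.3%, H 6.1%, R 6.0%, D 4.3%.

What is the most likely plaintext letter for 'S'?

Step 1: The observed frequency is 7.8%.
Step 2: Compare with English frequencies:
  E: 12.7% (difference: 4.9%)
  T: 9.1% (difference: 1.3%)
  A: 8.2% (difference: 0.4%)
  O: 7.5% (difference: 0.3%) <-- closest
  I: 7.0% (difference: 0.8%)
  N: 6.7% (difference: 1.1%)
  S: 6.3% (difference: 1.5%)
  H: 6.1% (difference: 1.7%)
  R: 6.0% (difference: 1.8%)
  D: 4.3% (difference: 3.5%)
Step 3: 'S' most likely represents 'O' (frequency 7.5%).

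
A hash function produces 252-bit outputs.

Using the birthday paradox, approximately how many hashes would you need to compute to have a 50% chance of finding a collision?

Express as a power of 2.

Step 1: The birthday paradox gives collision probability ~50% after sqrt(2^n) = 2^(n/2) hashes.
Step 2: For 252-bit output: 2^(252/2) = 2^126.
Step 3: Approximately 2^126 hash computations needed.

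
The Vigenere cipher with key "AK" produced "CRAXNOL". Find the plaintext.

Step 1: Extend key: AKAKAKA
Step 2: Decrypt each letter (c - k) mod 26:
  C(2) - A(0) = (2-0) mod 26 = 2 = C
  R(17) - K(10) = (17-10) mod 26 = 7 = H
  A(0) - A(0) = (0-0) mod 26 = 0 = A
  X(23) - K(10) = (23-10) mod 26 = 13 = N
  N(13) - A(0) = (13-0) mod 26 = 13 = N
  O(14) - K(10) = (14-10) mod 26 = 4 = E
  L(11) - A(0) = (11-0) mod 26 = 11 = L
Plaintext: CHANNEL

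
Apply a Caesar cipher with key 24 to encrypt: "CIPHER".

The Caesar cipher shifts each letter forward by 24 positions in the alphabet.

Step 1: For each letter, shift forward by 24 positions (mod 26).
  C (position 2) -> position (2+24) mod 26 = 0 -> A
  I (position 8) -> position (8+24) mod 26 = 6 -> G
  P (position 15) -> position (15+24) mod 26 = 13 -> N
  H (position 7) -> position (7+24) mod 26 = 5 -> F
  E (position 4) -> position (4+24) mod 26 = 2 -> C
  R (position 17) -> position (17+24) mod 26 = 15 -> P
Result: AGNFCP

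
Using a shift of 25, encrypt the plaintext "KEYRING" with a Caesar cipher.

Step 1: For each letter, shift forward by 25 positions (mod 26).
  K (position 10) -> position (10+25) mod 26 = 9 -> J
  E (position 4) -> position (4+25) mod 26 = 3 -> D
  Y (position 24) -> position (24+25) mod 26 = 23 -> X
  R (position 17) -> position (17+25) mod 26 = 16 -> Q
  I (position 8) -> position (8+25) mod 26 = 7 -> H
  N (position 13) -> position (13+25) mod 26 = 12 -> M
  G (position 6) -> position (6+25) mod 26 = 5 -> F
Result: JDXQHMF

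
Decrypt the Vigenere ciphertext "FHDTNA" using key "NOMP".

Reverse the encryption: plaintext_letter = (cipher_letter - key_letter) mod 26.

Step 1: Extend key: NOMPNO
Step 2: Decrypt each letter (c - k) mod 26:
  F(5) - N(13) = (5-13) mod 26 = 18 = S
  H(7) - O(14) = (7-14) mod 26 = 19 = T
  D(3) - M(12) = (3-12) mod 26 = 17 = R
  T(19) - P(15) = (19-15) mod 26 = 4 = E
  N(13) - N(13) = (13-13) mod 26 = 0 = A
  A(0) - O(14) = (0-14) mod 26 = 12 = M
Plaintext: STREAM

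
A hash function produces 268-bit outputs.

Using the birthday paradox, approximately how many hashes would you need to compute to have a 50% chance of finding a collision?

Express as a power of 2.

Step 1: The birthday paradox gives collision probability ~50% after sqrt(2^n) = 2^(n/2) hashes.
Step 2: For 268-bit output: 2^(268/2) = 2^134.
Step 3: Approximately 2^134 hash computations needed.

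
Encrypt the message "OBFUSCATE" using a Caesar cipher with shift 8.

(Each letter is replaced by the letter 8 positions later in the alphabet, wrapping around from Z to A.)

Step 1: For each letter, shift forward by 8 positions (mod 26).
  O (position 14) -> position (14+8) mod 26 = 22 -> W
  B (position 1) -> position (1+8) mod 26 = 9 -> J
  F (position 5) -> position (5+8) mod 26 = 13 -> N
  U (position 20) -> position (20+8) mod 26 = 2 -> C
  S (position 18) -> position (18+8) mod 26 = 0 -> A
  C (position 2) -> position (2+8) mod 26 = 10 -> K
  A (position 0) -> position (0+8) mod 26 = 8 -> I
  T (position 19) -> position (19+8) mod 26 = 1 -> B
  E (position 4) -> position (4+8) mod 26 = 12 -> M
Result: WJNCAKIBM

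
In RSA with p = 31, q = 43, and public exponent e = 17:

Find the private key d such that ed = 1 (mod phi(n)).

Step 1: n = 31 * 43 = 1333.
Step 2: phi(n) = 30 * 42 = 1260.
Step 3: Find d such that 17 * d = 1 (mod 1260).
Step 4: d = 17^(-1) mod 1260 = 593.
Verification: 17 * 593 = 10081 = 8 * 1260 + 1.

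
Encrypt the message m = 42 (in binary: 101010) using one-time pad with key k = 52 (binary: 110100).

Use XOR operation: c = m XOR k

Step 1: Write out the XOR operation bit by bit:
  Message: 101010
  Key:     110100
  XOR:     011110
Step 2: Convert to decimal: 011110 = 30.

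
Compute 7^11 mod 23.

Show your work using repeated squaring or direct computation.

Step 1: Compute 7^11 mod 23 step by step, reducing modulo 23 at each step.
  7^1 mod 23 = 7
  7^2 mod 23 = (7 * 7) mod 23 = 3
  7^3 mod 23 = (3 * 7) mod 23 = 21
  7^4 mod 23 = (21 * 7) mod 23 = 9
  7^5 mod 23 = (9 * 7) mod 23 = 17
  7^6 mod 23 = (17 * 7) mod 23 = 4
  7^7 mod 23 = (4 * 7) mod 23 = 5
  7^8 mod 23 = (5 * 7) mod 23 = 12
  7^9 mod 23 = (12 * 7) mod 23 = 15
  7^10 mod 23 = (15 * 7) mod 23 = 13
  7^11 mod 23 = (13 * 7) mod 23 = 22
Step 2: Result = 22.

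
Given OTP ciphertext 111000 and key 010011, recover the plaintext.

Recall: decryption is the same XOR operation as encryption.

Step 1: XOR ciphertext with key:
  Ciphertext: 111000
  Key:        010011
  XOR:        101011
Step 2: Plaintext = 101011 = 43 in decimal.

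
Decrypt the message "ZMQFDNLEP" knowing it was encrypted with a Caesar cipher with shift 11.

Step 1: Reverse the shift by subtracting 11 from each letter position.
  Z (position 25) -> position (25-11) mod 26 = 14 -> O
  M (position 12) -> position (12-11) mod 26 = 1 -> B
  Q (position 16) -> position (16-11) mod 26 = 5 -> F
  F (position 5) -> position (5-11) mod 26 = 20 -> U
  D (position 3) -> position (3-11) mod 26 = 18 -> S
  N (position 13) -> position (13-11) mod 26 = 2 -> C
  L (position 11) -> position (11-11) mod 26 = 0 -> A
  E (position 4) -> position (4-11) mod 26 = 19 -> T
  P (position 15) -> position (15-11) mod 26 = 4 -> E
Decrypted message: OBFUSCATE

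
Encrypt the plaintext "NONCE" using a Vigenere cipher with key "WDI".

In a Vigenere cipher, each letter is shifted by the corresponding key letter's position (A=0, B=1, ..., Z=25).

Step 1: Repeat key to match plaintext length:
  Plaintext: NONCE
  Key:       WDIWD
Step 2: Encrypt each letter:
  N(13) + W(22) = (13+22) mod 26 = 9 = J
  O(14) + D(3) = (14+3) mod 26 = 17 = R
  N(13) + I(8) = (13+8) mod 26 = 21 = V
  C(2) + W(22) = (2+22) mod 26 = 24 = Y
  E(4) + D(3) = (4+3) mod 26 = 7 = H
Ciphertext: JRVYH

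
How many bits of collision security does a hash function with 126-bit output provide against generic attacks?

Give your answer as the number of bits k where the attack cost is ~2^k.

Step 1: The hash has a 126-bit output.
Step 2: Collision resistance means it should be infeasible to find any x != y with h(x) = h(y).
By the birthday bound, a generic collision search succeeds after about sqrt(2^126) = 2^(126/2) = 2^63 evaluations.
Step 3: Security level = 63 bits.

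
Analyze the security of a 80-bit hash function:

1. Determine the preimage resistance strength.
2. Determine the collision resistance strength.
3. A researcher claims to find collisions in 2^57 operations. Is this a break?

Step 1: Preimage resistance requires brute-force of 2^80 operations.
Step 2: Collision resistance (birthday bound) = 2^(80/2) = 2^40.
Step 3: The claimed attack costs 2^57 operations.
Step 4: Since 2^57 >= 2^40, the claimed attack is no faster than the generic birthday attack, so this does not break collision resistance.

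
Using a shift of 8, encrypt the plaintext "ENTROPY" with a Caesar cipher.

Step 1: For each letter, shift forward by 8 positions (mod 26).
  E (position 4) -> position (4+8) mod 26 = 12 -> M
  N (position 13) -> position (13+8) mod 26 = 21 -> V
  T (position 19) -> position (19+8) mod 26 = 1 -> B
  R (position 17) -> position (17+8) mod 26 = 25 -> Z
  O (position 14) -> position (14+8) mod 26 = 22 -> W
  P (position 15) -> position (15+8) mod 26 = 23 -> X
  Y (position 24) -> position (24+8) mod 26 = 6 -> G
Result: MVBZWXG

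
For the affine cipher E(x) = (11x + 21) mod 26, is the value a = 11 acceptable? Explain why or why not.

Step 1: Compute gcd(11, 26).
Step 2: gcd(11, 26) = 1.
Since gcd = 1, 11 is coprime with 26, so it is a valid key.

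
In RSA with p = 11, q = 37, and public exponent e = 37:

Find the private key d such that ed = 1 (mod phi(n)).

Step 1: n = 11 * 37 = 407.
Step 2: phi(n) = 10 * 36 = 360.
Step 3: Find d such that 37 * d = 1 (mod 360).
Step 4: d = 37^(-1) mod 360 = 253.
Verification: 37 * 253 = 9361 = 26 * 360 + 1.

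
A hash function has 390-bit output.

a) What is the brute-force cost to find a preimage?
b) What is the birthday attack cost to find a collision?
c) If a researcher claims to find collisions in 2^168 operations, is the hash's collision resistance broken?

Step 1: Preimage resistance requires brute-force of 2^390 operations.
Step 2: Collision resistance (birthday bound) = 2^(390/2) = 2^195.
Step 3: The claimed attack costs 2^168 operations.
Step 4: Since 2^168 < 2^195, the claimed attack beats the generic birthday bound, so collision resistance is broken.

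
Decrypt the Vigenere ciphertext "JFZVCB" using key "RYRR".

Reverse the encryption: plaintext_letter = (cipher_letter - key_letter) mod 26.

Step 1: Extend key: RYRRRY
Step 2: Decrypt each letter (c - k) mod 26:
  J(9) - R(17) = (9-17) mod 26 = 18 = S
  F(5) - Y(24) = (5-24) mod 26 = 7 = H
  Z(25) - R(17) = (25-17) mod 26 = 8 = I
  V(21) - R(17) = (21-17) mod 26 = 4 = E
  C(2) - R(17) = (2-17) mod 26 = 11 = L
  B(1) - Y(24) = (1-24) mod 26 = 3 = D
Plaintext: SHIELD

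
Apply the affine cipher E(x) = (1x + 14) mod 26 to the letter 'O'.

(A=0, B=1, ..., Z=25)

Step 1: Convert 'O' to number: x = 14.
Step 2: E(14) = (1 * 14 + 14) mod 26 = 28 mod 26 = 2.
Step 3: Convert 2 back to letter: C.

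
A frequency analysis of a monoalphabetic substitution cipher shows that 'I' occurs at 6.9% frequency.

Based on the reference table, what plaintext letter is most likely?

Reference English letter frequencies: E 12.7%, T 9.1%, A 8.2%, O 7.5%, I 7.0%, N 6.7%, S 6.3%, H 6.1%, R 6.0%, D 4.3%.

Step 1: The observed frequency is 6.9%.
Step 2: Compare with English frequencies:
  E: 12.7% (difference: 5.8%)
  T: 9.1% (difference: 2.2%)
  A: 8.2% (difference: 1.3%)
  O: 7.5% (difference: 0.6%)
  I: 7.0% (difference: 0.1%) <-- closest
  N: 6.7% (difference: 0.2%)
  S: 6.3% (difference: 0.6%)
  H: 6.1% (difference: 0.8%)
  R: 6.0% (difference: 0.9%)
  D: 4.3% (difference: 2.6%)
Step 3: 'I' most likely represents 'I' (frequency 7.0%).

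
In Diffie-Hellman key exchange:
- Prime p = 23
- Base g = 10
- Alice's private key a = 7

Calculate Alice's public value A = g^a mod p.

Step 1: A = g^a mod p = 10^7 mod 23.
  10^1 mod 23 = 10
  10^2 mod 23 = (10 * 10) mod 23 = 8
  10^3 mod 23 = (8 * 10) mod 23 = 11
  10^4 mod 23 = (11 * 10) mod 23 = 18
  10^5 mod 23 = (18 * 10) mod 23 = 19
  10^6 mod 23 = (19 * 10) mod 23 = 6
  10^7 mod 23 = (6 * 10) mod 23 = 14
Result: A = 14.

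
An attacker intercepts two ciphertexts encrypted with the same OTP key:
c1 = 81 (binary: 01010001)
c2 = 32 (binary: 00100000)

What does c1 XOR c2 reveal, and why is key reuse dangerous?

Step 1: c1 XOR c2 = (m1 XOR k) XOR (m2 XOR k).
Step 2: By XOR associativity/commutativity: = m1 XOR m2 XOR k XOR k = m1 XOR m2.
Step 3: 01010001 XOR 00100000 = 01110001 = 113.
Step 4: The key cancels out! An attacker learns m1 XOR m2 = 113, revealing the relationship between plaintexts.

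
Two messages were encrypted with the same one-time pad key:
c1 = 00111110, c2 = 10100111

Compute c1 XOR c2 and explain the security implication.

Step 1: c1 XOR c2 = (m1 XOR k) XOR (m2 XOR k).
Step 2: By XOR associativity/commutativity: = m1 XOR m2 XOR k XOR k = m1 XOR m2.
Step 3: 00111110 XOR 10100111 = 10011001 = 153.
Step 4: The key cancels out! An attacker learns m1 XOR m2 = 153, revealing the relationship between plaintexts.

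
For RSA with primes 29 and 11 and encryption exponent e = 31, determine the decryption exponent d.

Step 1: n = 29 * 11 = 319.
Step 2: phi(n) = 28 * 10 = 280.
Step 3: Find d such that 31 * d = 1 (mod 280).
Step 4: d = 31^(-1) mod 280 = 271.
Verification: 31 * 271 = 8401 = 30 * 280 + 1.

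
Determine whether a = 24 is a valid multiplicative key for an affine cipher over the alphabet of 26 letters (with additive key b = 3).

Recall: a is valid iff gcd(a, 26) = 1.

Step 1: Compute gcd(24, 26).
Step 2: gcd(24, 26) = 2.
Since gcd = 2 != 1, 24 shares a common factor with 26, so it cannot be used.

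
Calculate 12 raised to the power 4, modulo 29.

Step 1: Compute 12^4 mod 29 step by step, reducing modulo 29 at each step.
  12^1 mod 29 = 12
  12^2 mod 29 = (12 * 12) mod 29 = 28
  12^3 mod 29 = (28 * 12) mod 29 = 17
  12^4 mod 29 = (17 * 12) mod 29 = 1
Step 2: Result = 1.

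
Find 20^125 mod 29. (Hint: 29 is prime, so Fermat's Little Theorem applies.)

Step 1: Since 29 is prime, by Fermat's Little Theorem: 20^28 = 1 (mod 29).
Step 2: Reduce exponent: 125 mod 28 = 13.
Step 3: So 20^125 = 20^13 (mod 29).
Step 4: 20^13 mod 29 = 16.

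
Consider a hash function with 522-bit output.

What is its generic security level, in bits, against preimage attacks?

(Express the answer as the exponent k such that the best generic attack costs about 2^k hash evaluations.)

Step 1: The hash has a 522-bit output.
Step 2: Preimage resistance means: given a digest h(x), it should be infeasible to find any input that hashes to it.
With a 522-bit output there are 2^522 possible digests, so a generic brute-force preimage search costs about 2^522 evaluations.
Step 3: Security level = 522 bits.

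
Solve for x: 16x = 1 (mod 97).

Step 1: We need x such that 16 * x = 1 (mod 97).
Step 2: Using the extended Euclidean algorithm or trial:
  16 * 91 = 1456 = 15 * 97 + 1.
Step 3: Since 1456 mod 97 = 1, the inverse is x = 91.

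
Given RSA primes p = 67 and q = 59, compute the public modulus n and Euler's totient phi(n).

Step 1: n = p * q = 67 * 59 = 3953.
Step 2: phi(n) = (p-1)(q-1) = 66 * 58 = 3828.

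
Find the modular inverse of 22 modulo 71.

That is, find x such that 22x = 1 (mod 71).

Step 1: We need x such that 22 * x = 1 (mod 71).
Step 2: Using the extended Euclidean algorithm or trial:
  22 * 42 = 924 = 13 * 71 + 1.
Step 3: Since 924 mod 71 = 1, the inverse is x = 42.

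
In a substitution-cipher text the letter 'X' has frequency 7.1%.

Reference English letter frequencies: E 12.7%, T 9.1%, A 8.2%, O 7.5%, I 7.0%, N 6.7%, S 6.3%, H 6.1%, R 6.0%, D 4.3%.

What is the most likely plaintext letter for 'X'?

Step 1: The observed frequency is 7.1%.
Step 2: Compare with English frequencies:
  E: 12.7% (difference: 5.6%)
  T: 9.1% (difference: 2.0%)
  A: 8.2% (difference: 1.1%)
  O: 7.5% (difference: 0.4%)
  I: 7.0% (difference: 0.1%) <-- closest
  N: 6.7% (difference: 0.4%)
  S: 6.3% (difference: 0.8%)
  H: 6.1% (difference: 1.0%)
  R: 6.0% (difference: 1.1%)
  D: 4.3% (difference: 2.8%)
Step 3: 'X' most likely represents 'I' (frequency 7.0%).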